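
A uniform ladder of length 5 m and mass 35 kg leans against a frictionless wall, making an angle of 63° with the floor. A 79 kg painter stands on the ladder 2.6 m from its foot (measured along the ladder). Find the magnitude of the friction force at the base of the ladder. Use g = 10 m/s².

Choose the foot of the ladder as the axis so the floor normal and friction both act there and drop out.
Ladder weight 35×10 = 350 N acts at 2.5 m along the ladder; its horizontal arm is 2.5·cos63° = 1.135 m → τ = 397.2 N·m clockwise.
Painter: 79×10 = 790 N at 2.6 m → arm 1.18 m → τ = 932.2 N·m clockwise.
Wall normal N acts horizontally at the top; its moment arm is the height L sinθ = 5·sin63° = 4.455 m, counterclockwise.
Balancing moments: N × 4.455 = 1329, giving N = 298 N.
ΣFx = 0: friction at the foot balances the wall's push, so f = N_wall = 298 N.

f ≈ 298 N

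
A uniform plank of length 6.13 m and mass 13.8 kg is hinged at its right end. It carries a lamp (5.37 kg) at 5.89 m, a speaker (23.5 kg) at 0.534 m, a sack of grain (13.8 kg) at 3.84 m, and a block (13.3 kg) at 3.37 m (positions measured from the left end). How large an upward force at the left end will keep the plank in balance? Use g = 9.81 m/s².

About the right end:
Beam weight: 13.8 × 9.81 = 135.4 N down at 3.065 m → arm 3.065 m, τ = 135.4 × 3.065 = 415 N·m counterclockwise.
Lamp: 5.37 × 9.81 = 52.68 N down at 5.89 m → arm 0.24 m, τ = 52.68 × 0.24 = 12.64 N·m counterclockwise.
Speaker: 23.5 × 9.81 = 230.5 N down at 0.534 m → arm 5.596 m, τ = 230.5 × 5.596 = 1290 N·m counterclockwise.
Sack of grain: 13.8 × 9.81 = 135.4 N down at 3.84 m → arm 2.29 m, τ = 135.4 × 2.29 = 310.1 N·m counterclockwise.
Block: 13.3 × 9.81 = 130.5 N down at 3.37 m → arm 2.76 m, τ = 130.5 × 2.76 = 360.2 N·m counterclockwise.
Net moment of the loads = 2388 N·m counterclockwise.
The upward force F acts at the left end, arm 6.13 m, giving F × 6.13 clockwise.
Στ = 0 ⇒ F × 6.13 = 2388 ⇒ F = 2388 / 6.13 = 390 N.

F ≈ 390 N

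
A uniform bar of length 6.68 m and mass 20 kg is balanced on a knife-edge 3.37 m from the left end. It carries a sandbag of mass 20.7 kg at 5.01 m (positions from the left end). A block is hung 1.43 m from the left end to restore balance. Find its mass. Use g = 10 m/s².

Take moments about the knife-edge (at 3.37 m from the left end).
Beam weight: 20 × 10 = 200 N down at 3.34 m → arm 0.03 m, τ = 200 × 0.03 = 6 N·m counterclockwise.
Sandbag: 20.7 × 10 = 207 N down at 5.01 m → arm 1.64 m, τ = 207 × 1.64 = 339.5 N·m clockwise.
Net moment of known loads = 333.5 N·m clockwise.
An unknown mass m at 1.43 m has arm 1.94 m; its moment is m·g·1.94 counterclockwise.
For rotational equilibrium, m × 10 × 1.94 = 333.5, so m = 333.5 / (10 × 1.94) = 17.2 kg.

m ≈ 17.2 kg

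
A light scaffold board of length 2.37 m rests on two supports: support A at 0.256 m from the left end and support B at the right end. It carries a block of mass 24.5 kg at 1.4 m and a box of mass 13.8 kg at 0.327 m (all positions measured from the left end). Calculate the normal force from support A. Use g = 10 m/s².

Choose support B as the axis so its reaction then has zero moment arm.
Block: 24.5 × 10 = 245 N down at 1.4 m → arm 0.97 m, τ = 245 × 0.97 = 237.7 N·m counterclockwise.
Box: 13.8 × 10 = 138 N down at 0.327 m → arm 2.043 m, τ = 138 × 2.043 = 281.9 N·m counterclockwise.
Net load moment about support B = 519.6 N·m counterclockwise.
Reaction R at support A is upward at 0.256 m, arm 2.114 m → moment R × 2.114 clockwise.
For rotational equilibrium, R × 2.114 = 519.6, so R = 246 N.

R_A ≈ 246 N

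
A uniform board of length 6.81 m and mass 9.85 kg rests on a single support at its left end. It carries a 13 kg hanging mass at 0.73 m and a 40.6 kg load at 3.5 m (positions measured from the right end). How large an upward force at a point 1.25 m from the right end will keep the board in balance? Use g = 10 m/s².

Taking torques about the left end:
Beam weight: 9.85 × 10 = 98.5 N down at 3.405 m → arm 3.405 m, τ = 98.5 × 3.405 = 335.4 N·m clockwise.
Hanging mass: 13 × 10 = 130 N down at 0.73 m → arm 6.08 m, τ = 130 × 6.08 = 790.4 N·m clockwise.
Load: 40.6 × 10 = 406 N down at 3.5 m → arm 3.31 m, τ = 406 × 3.31 = 1344 N·m clockwise.
Net moment of the loads = 2470 N·m clockwise.
The upward force F acts at a point 1.25 m from the right end, arm 5.56 m, giving F × 5.56 counterclockwise.
Balancing moments: F × 5.56 = 2470, giving F = 2470 / 5.56 = 444 N.

F ≈ 444 N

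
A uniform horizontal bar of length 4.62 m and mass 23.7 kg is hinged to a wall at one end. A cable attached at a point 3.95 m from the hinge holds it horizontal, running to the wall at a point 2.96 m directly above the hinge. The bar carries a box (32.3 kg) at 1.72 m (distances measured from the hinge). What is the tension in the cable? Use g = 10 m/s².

Sum moments about the hinge (the unknown hinge reaction has zero arm there).
Beam weight: 23.7 × 10 = 237 N down at 2.31 m → arm 2.31 m, τ = 237 × 2.31 = 547.5 N·m clockwise.
Box: 32.3 × 10 = 323 N down at 1.72 m → arm 1.72 m, τ = 323 × 1.72 = 555.6 N·m clockwise.
Total clockwise load moment = 1103 N·m.
The cable tension T acts at 3.95 m; only its component perpendicular to the bar, T sinθ, produces torque. sinθ = h/√(h²+d²) = 2.96/√(2.96²+3.95²) = 0.5997.
Balancing moments: T × 3.95 × 0.5997 = 1103, giving T = 1103 / 2.369 = 466 N.

T ≈ 466 N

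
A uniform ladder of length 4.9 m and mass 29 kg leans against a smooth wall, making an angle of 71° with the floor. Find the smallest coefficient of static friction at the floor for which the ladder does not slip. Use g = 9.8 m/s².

About the foot of the ladder:
Ladder weight 29×9.8 = 284.2 N acts at 2.45 m along the ladder; its horizontal arm is 2.45·cos71° = 0.7976 m → τ = 226.7 N·m clockwise.
Wall normal N acts horizontally at the top; its moment arm is the height L sinθ = 4.9·sin71° = 4.633 m, counterclockwise.
Στ = 0 ⇒ N × 4.633 = 226.7 ⇒ N = 48.93 N.
ΣFx = 0 ⇒ f = N_wall = 48.93 N. ΣFy = 0 ⇒ N_floor = 284.2 N.
μ_min = f / N_floor = 48.93 / 284.2 = 0.172.

μ_min ≈ 0.172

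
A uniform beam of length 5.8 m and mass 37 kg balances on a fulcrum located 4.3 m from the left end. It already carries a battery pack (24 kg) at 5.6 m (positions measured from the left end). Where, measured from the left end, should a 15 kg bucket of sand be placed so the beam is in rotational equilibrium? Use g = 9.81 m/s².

x ≈ 5.67 m from the left end

Take moments about the fulcrum (at 4.3 m from the left end).
Beam weight: 37 × 9.81 = 363 N down at 2.9 m → arm 1.4 m, τ = 363 × 1.4 = 508.2 N·m counterclockwise.
Battery pack: 24 × 9.81 = 235.4 N down at 5.6 m → arm 1.3 m, τ = 235.4 × 1.3 = 306 N·m clockwise.
Net moment of existing loads = 202.2 N·m counterclockwise.
The bucket of sand weighs 15 × 9.81 = 147.2 N and must supply an equal clockwise moment, so its lever arm about the fulcrum is 202.2 / 147.2 = 1.37 m.
That puts it at 4.3 + 1.37 = 5.67 m from the left end.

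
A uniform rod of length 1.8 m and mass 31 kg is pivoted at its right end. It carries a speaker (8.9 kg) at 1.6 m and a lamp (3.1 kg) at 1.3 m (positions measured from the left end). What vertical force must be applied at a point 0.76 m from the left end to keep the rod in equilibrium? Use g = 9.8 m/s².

F ≈ 294 N

Taking torques about the right end:
Beam weight: 31 × 9.8 = 303.8 N down at 0.9 m → arm 0.9 m, τ = 303.8 × 0.9 = 273.4 N·m counterclockwise.
Speaker: 8.9 × 9.8 = 87.22 N down at 1.6 m → arm 0.2 m, τ = 87.22 × 0.2 = 17.44 N·m counterclockwise.
Lamp: 3.1 × 9.8 = 30.38 N down at 1.3 m → arm 0.5 m, τ = 30.38 × 0.5 = 15.19 N·m counterclockwise.
Net moment of the loads = 306 N·m counterclockwise.
The upward force F acts at a point 0.76 m from the left end, arm 1.04 m, giving F × 1.04 clockwise.
Balancing moments: F × 1.04 = 306, giving F = 306 / 1.04 = 294 N.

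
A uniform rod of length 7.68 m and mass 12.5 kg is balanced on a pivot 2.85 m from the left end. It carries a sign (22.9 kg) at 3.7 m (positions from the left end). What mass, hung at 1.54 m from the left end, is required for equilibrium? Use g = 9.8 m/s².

m ≈ 24.3 kg

Take moments about the pivot (at 2.85 m from the left end).
Beam weight: 12.5 × 9.8 = 122.5 N down at 3.84 m → arm 0.99 m, τ = 122.5 × 0.99 = 121.3 N·m clockwise.
Sign: 22.9 × 9.8 = 224.4 N down at 3.7 m → arm 0.85 m, τ = 224.4 × 0.85 = 190.7 N·m clockwise.
Net moment of known loads = 312 N·m clockwise.
An unknown mass m at 1.54 m has arm 1.31 m; its moment is m·g·1.31 counterclockwise.
Setting net torque to zero: m × 9.8 × 1.31 = 312 → m = 312 / (9.8 × 1.31) = 24.3 kg.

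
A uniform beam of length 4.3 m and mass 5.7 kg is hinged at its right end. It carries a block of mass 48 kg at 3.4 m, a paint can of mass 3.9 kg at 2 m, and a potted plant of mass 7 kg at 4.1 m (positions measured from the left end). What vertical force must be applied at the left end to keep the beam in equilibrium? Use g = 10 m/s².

F ≈ 153 N

Choose the right end as the axis so the unknown pivot reaction has zero arm there.
Beam weight: 5.7 × 10 = 57 N down at 2.15 m → arm 2.15 m, τ = 57 × 2.15 = 122.5 N·m counterclockwise.
Block: 48 × 10 = 480 N down at 3.4 m → arm 0.9 m, τ = 480 × 0.9 = 432 N·m counterclockwise.
Paint can: 3.9 × 10 = 39 N down at 2 m → arm 2.3 m, τ = 39 × 2.3 = 89.7 N·m counterclockwise.
Potted plant: 7 × 10 = 70 N down at 4.1 m → arm 0.2 m, τ = 70 × 0.2 = 14 N·m counterclockwise.
Net moment of the loads = 658.2 N·m counterclockwise.
The upward force F acts at the left end, arm 4.3 m, giving F × 4.3 clockwise.
For rotational equilibrium, F × 4.3 = 658.2, so F = 658.2 / 4.3 = 153 N.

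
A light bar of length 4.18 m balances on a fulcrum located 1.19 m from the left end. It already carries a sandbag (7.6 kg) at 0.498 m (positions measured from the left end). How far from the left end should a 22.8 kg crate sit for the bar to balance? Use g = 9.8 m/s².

x ≈ 1.42 m from the left end

Choose the fulcrum (at 1.19 m from the left end) as the axis so the support reaction has zero arm there.
Sandbag: 7.6 × 9.8 = 74.48 N down at 0.498 m → arm 0.692 m, τ = 74.48 × 0.692 = 51.54 N·m counterclockwise.
Net moment of existing loads = 51.54 N·m counterclockwise.
The crate weighs 22.8 × 9.8 = 223.4 N and must supply an equal clockwise moment, so its lever arm about the fulcrum is 51.54 / 223.4 = 0.231 m.
That puts it at 1.19 + 0.231 = 1.42 m from the left end.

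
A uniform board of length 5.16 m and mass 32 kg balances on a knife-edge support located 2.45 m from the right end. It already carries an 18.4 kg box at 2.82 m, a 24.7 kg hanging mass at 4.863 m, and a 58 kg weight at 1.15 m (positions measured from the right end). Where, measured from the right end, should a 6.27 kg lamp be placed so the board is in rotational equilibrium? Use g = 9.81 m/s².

x ≈ 3.22 m from the right end

Taking torques about the knife-edge support (at 2.45 m from the right end):
Beam weight: 32 × 9.81 = 313.9 N down at 2.58 m → arm 0.13 m, τ = 313.9 × 0.13 = 40.81 N·m counterclockwise.
Box: 18.4 × 9.81 = 180.5 N down at 2.82 m → arm 0.37 m, τ = 180.5 × 0.37 = 66.78 N·m counterclockwise.
Hanging mass: 24.7 × 9.81 = 242.3 N down at 4.863 m → arm 2.413 m, τ = 242.3 × 2.413 = 584.7 N·m counterclockwise.
Weight: 58 × 9.81 = 569 N down at 1.15 m → arm 1.3 m, τ = 569 × 1.3 = 739.7 N·m clockwise.
Net moment of existing loads = 47.41 N·m clockwise.
The lamp weighs 6.27 × 9.81 = 61.51 N and must supply an equal counterclockwise moment, so its lever arm about the knife-edge support is 47.41 / 61.51 = 0.771 m.
That puts it at 2.45 + 0.771 = 3.22 m from the right end.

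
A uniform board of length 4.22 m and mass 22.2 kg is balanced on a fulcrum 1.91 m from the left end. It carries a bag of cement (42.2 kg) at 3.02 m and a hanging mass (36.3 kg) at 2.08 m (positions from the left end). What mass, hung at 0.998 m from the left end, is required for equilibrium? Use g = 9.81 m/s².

Sum moments about the fulcrum (at 1.91 m from the left end) (the support reaction has zero arm there).
Beam weight: 22.2 × 9.81 = 217.8 N down at 2.11 m → arm 0.2 m, τ = 217.8 × 0.2 = 43.56 N·m clockwise.
Bag of cement: 42.2 × 9.81 = 414 N down at 3.02 m → arm 1.11 m, τ = 414 × 1.11 = 459.5 N·m clockwise.
Hanging mass: 36.3 × 9.81 = 356.1 N down at 2.08 m → arm 0.17 m, τ = 356.1 × 0.17 = 60.54 N·m clockwise.
Net moment of known loads = 563.6 N·m clockwise.
An unknown mass m at 0.998 m has arm 0.912 m; its moment is m·g·0.912 counterclockwise.
Στ = 0 ⇒ m × 9.81 × 0.912 = 563.6 ⇒ m = 563.6 / (9.81 × 0.912) = 63 kg.

m ≈ 63 kg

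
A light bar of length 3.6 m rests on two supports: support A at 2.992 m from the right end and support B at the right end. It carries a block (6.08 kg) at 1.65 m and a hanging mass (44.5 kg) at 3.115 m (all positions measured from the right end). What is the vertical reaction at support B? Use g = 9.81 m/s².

Take moments about support A.
Block: 6.08 × 9.81 = 59.64 N down at 1.65 m → arm 1.342 m, τ = 59.64 × 1.342 = 80.04 N·m clockwise.
Hanging mass: 44.5 × 9.81 = 436.5 N down at 3.115 m → arm 0.123 m, τ = 436.5 × 0.123 = 53.69 N·m counterclockwise.
Net load moment about support A = 26.35 N·m clockwise.
Reaction R at support B is upward at 0 m, arm 2.992 m → moment R × 2.992 counterclockwise.
Balancing moments: R × 2.992 = 26.35, giving R = 8.81 N.

R_B ≈ 8.81 N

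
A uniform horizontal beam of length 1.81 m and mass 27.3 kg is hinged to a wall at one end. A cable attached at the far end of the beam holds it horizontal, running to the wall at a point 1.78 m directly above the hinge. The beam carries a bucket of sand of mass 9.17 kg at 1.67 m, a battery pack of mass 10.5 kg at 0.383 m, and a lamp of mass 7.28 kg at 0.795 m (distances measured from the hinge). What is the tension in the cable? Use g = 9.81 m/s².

Choose the hinge as the axis so the unknown hinge reaction has zero arm there.
Beam weight: 27.3 × 9.81 = 267.8 N down at 0.905 m → arm 0.905 m, τ = 267.8 × 0.905 = 242.4 N·m clockwise.
Bucket of sand: 9.17 × 9.81 = 89.96 N down at 1.67 m → arm 1.67 m, τ = 89.96 × 1.67 = 150.2 N·m clockwise.
Battery pack: 10.5 × 9.81 = 103 N down at 0.383 m → arm 0.383 m, τ = 103 × 0.383 = 39.45 N·m clockwise.
Lamp: 7.28 × 9.81 = 71.42 N down at 0.795 m → arm 0.795 m, τ = 71.42 × 0.795 = 56.78 N·m clockwise.
Total clockwise load moment = 488.8 N·m.
The cable tension T acts at 1.81 m; only its component perpendicular to the beam, T sinθ, produces torque. sinθ = h/√(h²+d²) = 1.78/√(1.78²+1.81²) = 0.7012.
For rotational equilibrium, T × 1.81 × 0.7012 = 488.8, so T = 488.8 / 1.269 = 385 N.

T ≈ 385 N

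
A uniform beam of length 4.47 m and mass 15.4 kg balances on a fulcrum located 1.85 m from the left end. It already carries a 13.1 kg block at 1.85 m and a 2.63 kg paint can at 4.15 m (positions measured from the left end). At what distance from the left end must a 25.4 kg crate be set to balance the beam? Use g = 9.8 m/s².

x ≈ 1.38 m from the left end

Choose the fulcrum (at 1.85 m from the left end) as the axis so the support reaction has zero arm there.
Beam weight: 15.4 × 9.8 = 150.9 N down at 2.235 m → arm 0.385 m, τ = 150.9 × 0.385 = 58.1 N·m clockwise.
Block: acts at the fulcrum, moment arm 0 → no torque.
Paint can: 2.63 × 9.8 = 25.77 N down at 4.15 m → arm 2.3 m, τ = 25.77 × 2.3 = 59.27 N·m clockwise.
Net moment of existing loads = 117.4 N·m clockwise.
The crate weighs 25.4 × 9.8 = 248.9 N and must supply an equal counterclockwise moment, so its lever arm about the fulcrum is 117.4 / 248.9 = 0.472 m.
That puts it at 1.85 − 0.472 = 1.38 m from the left end.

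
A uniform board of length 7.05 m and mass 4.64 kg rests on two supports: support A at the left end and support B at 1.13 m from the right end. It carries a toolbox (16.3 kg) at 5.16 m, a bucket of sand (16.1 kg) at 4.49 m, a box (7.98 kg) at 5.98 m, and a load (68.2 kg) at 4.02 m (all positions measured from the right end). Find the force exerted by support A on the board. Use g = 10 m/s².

Take moments about support B.
Beam weight: 4.64 × 10 = 46.4 N down at 3.525 m → arm 2.395 m, τ = 46.4 × 2.395 = 111.1 N·m counterclockwise.
Toolbox: 16.3 × 10 = 163 N down at 5.16 m → arm 4.03 m, τ = 163 × 4.03 = 656.9 N·m counterclockwise.
Bucket of sand: 16.1 × 10 = 161 N down at 4.49 m → arm 3.36 m, τ = 161 × 3.36 = 541 N·m counterclockwise.
Box: 7.98 × 10 = 79.8 N down at 5.98 m → arm 4.85 m, τ = 79.8 × 4.85 = 387 N·m counterclockwise.
Load: 68.2 × 10 = 682 N down at 4.02 m → arm 2.89 m, τ = 682 × 2.89 = 1971 N·m counterclockwise.
Net load moment about support B = 3667 N·m counterclockwise.
Reaction R at support A is upward at 7.05 m, arm 5.92 m → moment R × 5.92 clockwise.
Setting net torque to zero: R × 5.92 = 3667 → R = 619 N.

R_A ≈ 619 N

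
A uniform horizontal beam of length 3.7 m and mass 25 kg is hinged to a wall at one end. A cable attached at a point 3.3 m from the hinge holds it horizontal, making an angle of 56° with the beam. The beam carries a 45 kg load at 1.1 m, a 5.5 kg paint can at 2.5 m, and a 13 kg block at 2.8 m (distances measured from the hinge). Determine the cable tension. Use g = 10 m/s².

Sum moments about the hinge (the unknown hinge reaction has zero arm there).
Beam weight: 25 × 10 = 250 N down at 1.85 m → arm 1.85 m, τ = 250 × 1.85 = 462.5 N·m clockwise.
Load: 45 × 10 = 450 N down at 1.1 m → arm 1.1 m, τ = 450 × 1.1 = 495 N·m clockwise.
Paint can: 5.5 × 10 = 55 N down at 2.5 m → arm 2.5 m, τ = 55 × 2.5 = 137.5 N·m clockwise.
Block: 13 × 10 = 130 N down at 2.8 m → arm 2.8 m, τ = 130 × 2.8 = 364 N·m clockwise.
Total clockwise load moment = 1459 N·m.
The cable tension T acts at 3.3 m; only its component perpendicular to the beam, T sinθ, produces torque. sin 56° = 0.829.
For rotational equilibrium, T × 3.3 × 0.829 = 1459, so T = 1459 / 2.736 = 533 N.

T ≈ 533 N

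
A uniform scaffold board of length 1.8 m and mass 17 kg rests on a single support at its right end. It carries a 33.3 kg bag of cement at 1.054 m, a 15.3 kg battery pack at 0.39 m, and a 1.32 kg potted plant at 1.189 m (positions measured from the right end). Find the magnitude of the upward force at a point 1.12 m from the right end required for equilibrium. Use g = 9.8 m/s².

Taking torques about the right end:
Beam weight: 17 × 9.8 = 166.6 N down at 0.9 m → arm 0.9 m, τ = 166.6 × 0.9 = 149.9 N·m counterclockwise.
Bag of cement: 33.3 × 9.8 = 326.3 N down at 1.054 m → arm 1.054 m, τ = 326.3 × 1.054 = 343.9 N·m counterclockwise.
Battery pack: 15.3 × 9.8 = 149.9 N down at 0.39 m → arm 0.39 m, τ = 149.9 × 0.39 = 58.46 N·m counterclockwise.
Potted plant: 1.32 × 9.8 = 12.94 N down at 1.189 m → arm 1.189 m, τ = 12.94 × 1.189 = 15.39 N·m counterclockwise.
Net moment of the loads = 567.6 N·m counterclockwise.
The upward force F acts at a point 1.12 m from the right end, arm 1.12 m, giving F × 1.12 clockwise.
Setting net torque to zero: F × 1.12 = 567.6 → F = 567.6 / 1.12 = 507 N.

F ≈ 507 N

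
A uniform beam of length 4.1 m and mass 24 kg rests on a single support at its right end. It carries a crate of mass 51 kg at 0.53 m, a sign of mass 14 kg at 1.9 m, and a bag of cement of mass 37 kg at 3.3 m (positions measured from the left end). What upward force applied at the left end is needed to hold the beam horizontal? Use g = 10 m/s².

Sum moments about the right end (the unknown pivot reaction has zero arm there).
Beam weight: 24 × 10 = 240 N down at 2.05 m → arm 2.05 m, τ = 240 × 2.05 = 492 N·m counterclockwise.
Crate: 51 × 10 = 510 N down at 0.53 m → arm 3.57 m, τ = 510 × 3.57 = 1821 N·m counterclockwise.
Sign: 14 × 10 = 140 N down at 1.9 m → arm 2.2 m, τ = 140 × 2.2 = 308 N·m counterclockwise.
Bag of cement: 37 × 10 = 370 N down at 3.3 m → arm 0.8 m, τ = 370 × 0.8 = 296 N·m counterclockwise.
Net moment of the loads = 2917 N·m counterclockwise.
The upward force F acts at the left end, arm 4.1 m, giving F × 4.1 clockwise.
Balancing moments: F × 4.1 = 2917, giving F = 2917 / 4.1 = 711 N.

F ≈ 711 N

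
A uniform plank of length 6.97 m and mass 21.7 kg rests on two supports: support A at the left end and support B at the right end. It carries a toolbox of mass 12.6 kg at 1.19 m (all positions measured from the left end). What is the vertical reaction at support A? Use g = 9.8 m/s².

Choose support B as the axis so its reaction then has zero moment arm.
Beam weight: 21.7 × 9.8 = 212.7 N down at 3.485 m → arm 3.485 m, τ = 212.7 × 3.485 = 741.3 N·m counterclockwise.
Toolbox: 12.6 × 9.8 = 123.5 N down at 1.19 m → arm 5.78 m, τ = 123.5 × 5.78 = 713.8 N·m counterclockwise.
Net load moment about support B = 1455 N·m counterclockwise.
Reaction R at support A is upward at 0 m, arm 6.97 m → moment R × 6.97 clockwise.
For rotational equilibrium, R × 6.97 = 1455, so R = 209 N.

R_A ≈ 209 N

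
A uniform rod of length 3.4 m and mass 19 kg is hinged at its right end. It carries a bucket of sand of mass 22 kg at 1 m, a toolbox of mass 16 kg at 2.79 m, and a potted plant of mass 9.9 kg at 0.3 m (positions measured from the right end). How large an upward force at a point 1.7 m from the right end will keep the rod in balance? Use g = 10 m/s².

F ≈ 599 N

Choose the right end as the axis so the unknown pivot reaction has zero arm there.
Beam weight: 19 × 10 = 190 N down at 1.7 m → arm 1.7 m, τ = 190 × 1.7 = 323 N·m counterclockwise.
Bucket of sand: 22 × 10 = 220 N down at 1 m → arm 1 m, τ = 220 × 1 = 220 N·m counterclockwise.
Toolbox: 16 × 10 = 160 N down at 2.79 m → arm 2.79 m, τ = 160 × 2.79 = 446.4 N·m counterclockwise.
Potted plant: 9.9 × 10 = 99 N down at 0.3 m → arm 0.3 m, τ = 99 × 0.3 = 29.7 N·m counterclockwise.
Net moment of the loads = 1019 N·m counterclockwise.
The upward force F acts at a point 1.7 m from the right end, arm 1.7 m, giving F × 1.7 clockwise.
Στ = 0 ⇒ F × 1.7 = 1019 ⇒ F = 1019 / 1.7 = 599 N.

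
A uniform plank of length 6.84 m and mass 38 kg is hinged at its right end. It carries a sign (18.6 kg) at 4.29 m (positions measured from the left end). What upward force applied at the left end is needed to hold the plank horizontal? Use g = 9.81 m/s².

Taking torques about the right end:
Beam weight: 38 × 9.81 = 372.8 N down at 3.42 m → arm 3.42 m, τ = 372.8 × 3.42 = 1275 N·m counterclockwise.
Sign: 18.6 × 9.81 = 182.5 N down at 4.29 m → arm 2.55 m, τ = 182.5 × 2.55 = 465.4 N·m counterclockwise.
Net moment of the loads = 1740 N·m counterclockwise.
The upward force F acts at the left end, arm 6.84 m, giving F × 6.84 clockwise.
Balancing moments: F × 6.84 = 1740, giving F = 1740 / 6.84 = 254 N.

F ≈ 254 N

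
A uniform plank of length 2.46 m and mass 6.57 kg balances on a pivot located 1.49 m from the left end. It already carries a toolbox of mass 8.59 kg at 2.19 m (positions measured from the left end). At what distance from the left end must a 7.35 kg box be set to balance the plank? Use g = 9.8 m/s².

Take moments about the pivot (at 1.49 m from the left end).
Beam weight: 6.57 × 9.8 = 64.39 N down at 1.23 m → arm 0.26 m, τ = 64.39 × 0.26 = 16.74 N·m counterclockwise.
Toolbox: 8.59 × 9.8 = 84.18 N down at 2.19 m → arm 0.7 m, τ = 84.18 × 0.7 = 58.93 N·m clockwise.
Net moment of existing loads = 42.19 N·m clockwise.
The box weighs 7.35 × 9.8 = 72.03 N and must supply an equal counterclockwise moment, so its lever arm about the pivot is 42.19 / 72.03 = 0.586 m.
That puts it at 1.49 − 0.586 = 0.904 m from the left end.

x ≈ 0.904 m from the left end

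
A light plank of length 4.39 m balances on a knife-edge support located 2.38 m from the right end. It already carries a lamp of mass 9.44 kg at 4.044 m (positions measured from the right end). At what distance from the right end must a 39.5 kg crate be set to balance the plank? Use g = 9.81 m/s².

About the knife-edge support (at 2.38 m from the right end):
Lamp: 9.44 × 9.81 = 92.61 N down at 4.044 m → arm 1.664 m, τ = 92.61 × 1.664 = 154.1 N·m counterclockwise.
Net moment of existing loads = 154.1 N·m counterclockwise.
The crate weighs 39.5 × 9.81 = 387.5 N and must supply an equal clockwise moment, so its lever arm about the knife-edge support is 154.1 / 387.5 = 0.398 m.
That puts it at 2.38 − 0.398 = 1.98 m from the right end.

x ≈ 1.98 m from the right end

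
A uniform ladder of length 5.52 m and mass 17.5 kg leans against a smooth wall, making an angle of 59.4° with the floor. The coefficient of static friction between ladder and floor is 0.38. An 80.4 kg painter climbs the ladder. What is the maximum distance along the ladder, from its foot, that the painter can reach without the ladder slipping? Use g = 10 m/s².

Taking torques about the foot of the ladder:
Ladder weight 17.5×10 = 175 N acts at 2.76 m along the ladder; its horizontal arm is 2.76·cos59.4° = 1.405 m → τ = 245.9 N·m clockwise.
Painter weight 80.4×10 = 804 N at distance d → arm d·cos59.4° → τ = 804·d·0.509 clockwise.
Wall normal N at the top has arm L sinθ = 4.751 m counterclockwise, so Στ = 0 gives N·4.751 = 245.9 + 409.2·d.
ΣFy = 0 ⇒ N_floor = 979 N, so the maximum friction is μ_s·N_floor = 0.38×979 = 372 N. ΣFx = 0 ⇒ N_wall = f, so at the slipping point N = 372 N.
Substituting: 372×4.751 = 245.9 + 409.2·d ⇒ d = (1767 − 245.9) / 409.2 = 3.72 m.

d ≈ 3.72 m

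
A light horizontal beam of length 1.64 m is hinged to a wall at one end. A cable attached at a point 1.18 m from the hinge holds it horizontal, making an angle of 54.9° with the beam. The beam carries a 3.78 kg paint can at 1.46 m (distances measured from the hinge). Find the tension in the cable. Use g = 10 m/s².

T ≈ 57.2 N

About the hinge:
Paint can: 3.78 × 10 = 37.8 N down at 1.46 m → arm 1.46 m, τ = 37.8 × 1.46 = 55.19 N·m clockwise.
Total clockwise load moment = 55.19 N·m.
The cable tension T acts at 1.18 m; only its component perpendicular to the beam, T sinθ, produces torque. sin 54.9° = 0.8181.
Balancing moments: T × 1.18 × 0.8181 = 55.19, giving T = 55.19 / 0.9654 = 57.2 N.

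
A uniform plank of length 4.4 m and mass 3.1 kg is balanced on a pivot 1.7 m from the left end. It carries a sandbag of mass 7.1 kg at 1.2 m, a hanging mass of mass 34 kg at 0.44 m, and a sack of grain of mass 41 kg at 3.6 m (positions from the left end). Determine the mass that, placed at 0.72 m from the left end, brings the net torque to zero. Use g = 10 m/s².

Taking torques about the pivot (at 1.7 m from the left end):
Beam weight: 3.1 × 10 = 31 N down at 2.2 m → arm 0.5 m, τ = 31 × 0.5 = 15.5 N·m clockwise.
Sandbag: 7.1 × 10 = 71 N down at 1.2 m → arm 0.5 m, τ = 71 × 0.5 = 35.5 N·m counterclockwise.
Hanging mass: 34 × 10 = 340 N down at 0.44 m → arm 1.26 m, τ = 340 × 1.26 = 428.4 N·m counterclockwise.
Sack of grain: 41 × 10 = 410 N down at 3.6 m → arm 1.9 m, τ = 410 × 1.9 = 779 N·m clockwise.
Net moment of known loads = 330.6 N·m clockwise.
An unknown mass m at 0.72 m has arm 0.98 m; its moment is m·g·0.98 counterclockwise.
Στ = 0 ⇒ m × 10 × 0.98 = 330.6 ⇒ m = 330.6 / (10 × 0.98) = 33.7 kg.

m ≈ 33.7 kg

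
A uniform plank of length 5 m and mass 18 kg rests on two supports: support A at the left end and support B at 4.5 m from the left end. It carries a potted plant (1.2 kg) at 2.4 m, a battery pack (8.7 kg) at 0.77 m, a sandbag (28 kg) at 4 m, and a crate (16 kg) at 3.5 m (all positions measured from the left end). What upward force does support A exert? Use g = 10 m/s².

Choose support B as the axis so its reaction then has zero moment arm.
Beam weight: 18 × 10 = 180 N down at 2.5 m → arm 2 m, τ = 180 × 2 = 360 N·m counterclockwise.
Potted plant: 1.2 × 10 = 12 N down at 2.4 m → arm 2.1 m, τ = 12 × 2.1 = 25.2 N·m counterclockwise.
Battery pack: 8.7 × 10 = 87 N down at 0.77 m → arm 3.73 m, τ = 87 × 3.73 = 324.5 N·m counterclockwise.
Sandbag: 28 × 10 = 280 N down at 4 m → arm 0.5 m, τ = 280 × 0.5 = 140 N·m counterclockwise.
Crate: 16 × 10 = 160 N down at 3.5 m → arm 1 m, τ = 160 × 1 = 160 N·m counterclockwise.
Net load moment about support B = 1010 N·m counterclockwise.
Reaction R at support A is upward at 0 m, arm 4.5 m → moment R × 4.5 clockwise.
For rotational equilibrium, R × 4.5 = 1010, so R = 224 N.

R_A ≈ 224 N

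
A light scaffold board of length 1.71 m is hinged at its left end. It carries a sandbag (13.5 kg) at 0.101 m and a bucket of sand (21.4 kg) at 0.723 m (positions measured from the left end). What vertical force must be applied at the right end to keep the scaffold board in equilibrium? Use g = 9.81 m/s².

F ≈ 96.6 N

Taking torques about the left end:
Sandbag: 13.5 × 9.81 = 132.4 N down at 0.101 m → arm 0.101 m, τ = 132.4 × 0.101 = 13.37 N·m clockwise.
Bucket of sand: 21.4 × 9.81 = 209.9 N down at 0.723 m → arm 0.723 m, τ = 209.9 × 0.723 = 151.8 N·m clockwise.
Net moment of the loads = 165.2 N·m clockwise.
The upward force F acts at the right end, arm 1.71 m, giving F × 1.71 counterclockwise.
Στ = 0 ⇒ F × 1.71 = 165.2 ⇒ F = 165.2 / 1.71 = 96.6 N.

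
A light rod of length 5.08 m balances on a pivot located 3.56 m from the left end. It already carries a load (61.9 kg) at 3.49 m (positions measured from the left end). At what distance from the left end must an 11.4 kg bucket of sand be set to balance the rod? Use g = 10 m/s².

Taking torques about the pivot (at 3.56 m from the left end):
Load: 61.9 × 10 = 619 N down at 3.49 m → arm 0.07 m, τ = 619 × 0.07 = 43.33 N·m counterclockwise.
Net moment of existing loads = 43.33 N·m counterclockwise.
The bucket of sand weighs 11.4 × 10 = 114 N and must supply an equal clockwise moment, so its lever arm about the pivot is 43.33 / 114 = 0.38 m.
That puts it at 3.56 + 0.38 = 3.94 m from the left end.

x ≈ 3.94 m from the left end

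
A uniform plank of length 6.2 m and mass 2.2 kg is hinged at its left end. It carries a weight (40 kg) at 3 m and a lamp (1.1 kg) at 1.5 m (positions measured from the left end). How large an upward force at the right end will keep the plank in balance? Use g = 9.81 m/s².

F ≈ 203 N

Take moments about the left end.
Beam weight: 2.2 × 9.81 = 21.58 N down at 3.1 m → arm 3.1 m, τ = 21.58 × 3.1 = 66.9 N·m clockwise.
Weight: 40 × 9.81 = 392.4 N down at 3 m → arm 3 m, τ = 392.4 × 3 = 1177 N·m clockwise.
Lamp: 1.1 × 9.81 = 10.79 N down at 1.5 m → arm 1.5 m, τ = 10.79 × 1.5 = 16.18 N·m clockwise.
Net moment of the loads = 1260 N·m clockwise.
The upward force F acts at the right end, arm 6.2 m, giving F × 6.2 counterclockwise.
For rotational equilibrium, F × 6.2 = 1260, so F = 1260 / 6.2 = 203 N.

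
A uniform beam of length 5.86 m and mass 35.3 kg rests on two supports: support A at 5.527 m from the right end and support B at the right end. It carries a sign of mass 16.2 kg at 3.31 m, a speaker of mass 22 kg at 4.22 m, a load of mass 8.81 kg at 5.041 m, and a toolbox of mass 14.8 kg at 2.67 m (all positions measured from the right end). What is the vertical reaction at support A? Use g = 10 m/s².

Sum moments about support B (its reaction then has zero moment arm).
Beam weight: 35.3 × 10 = 353 N down at 2.93 m → arm 2.93 m, τ = 353 × 2.93 = 1034 N·m counterclockwise.
Sign: 16.2 × 10 = 162 N down at 3.31 m → arm 3.31 m, τ = 162 × 3.31 = 536.2 N·m counterclockwise.
Speaker: 22 × 10 = 220 N down at 4.22 m → arm 4.22 m, τ = 220 × 4.22 = 928.4 N·m counterclockwise.
Load: 8.81 × 10 = 88.1 N down at 5.041 m → arm 5.041 m, τ = 88.1 × 5.041 = 444.1 N·m counterclockwise.
Toolbox: 14.8 × 10 = 148 N down at 2.67 m → arm 2.67 m, τ = 148 × 2.67 = 395.2 N·m counterclockwise.
Net load moment about support B = 3338 N·m counterclockwise.
Reaction R at support A is upward at 5.527 m, arm 5.527 m → moment R × 5.527 clockwise.
Balancing moments: R × 5.527 = 3338, giving R = 604 N.

R_A ≈ 604 N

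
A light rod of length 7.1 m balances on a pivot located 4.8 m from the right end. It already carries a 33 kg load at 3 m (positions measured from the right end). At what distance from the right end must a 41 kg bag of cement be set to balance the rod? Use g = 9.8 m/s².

x ≈ 6.25 m from the right end

Take moments about the pivot (at 4.8 m from the right end).
Load: 33 × 9.8 = 323.4 N down at 3 m → arm 1.8 m, τ = 323.4 × 1.8 = 582.1 N·m clockwise.
Net moment of existing loads = 582.1 N·m clockwise.
The bag of cement weighs 41 × 9.8 = 401.8 N and must supply an equal counterclockwise moment, so its lever arm about the pivot is 582.1 / 401.8 = 1.45 m.
That puts it at 4.8 + 1.45 = 6.25 m from the right end.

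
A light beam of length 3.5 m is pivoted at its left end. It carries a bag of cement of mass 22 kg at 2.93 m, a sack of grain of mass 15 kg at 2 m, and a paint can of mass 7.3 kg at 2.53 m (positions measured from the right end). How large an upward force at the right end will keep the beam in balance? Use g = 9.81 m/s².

Sum moments about the left end (the unknown pivot reaction has zero arm there).
Bag of cement: 22 × 9.81 = 215.8 N down at 2.93 m → arm 0.57 m, τ = 215.8 × 0.57 = 123 N·m clockwise.
Sack of grain: 15 × 9.81 = 147.2 N down at 2 m → arm 1.5 m, τ = 147.2 × 1.5 = 220.8 N·m clockwise.
Paint can: 7.3 × 9.81 = 71.61 N down at 2.53 m → arm 0.97 m, τ = 71.61 × 0.97 = 69.46 N·m clockwise.
Net moment of the loads = 413.3 N·m clockwise.
The upward force F acts at the right end, arm 3.5 m, giving F × 3.5 counterclockwise.
Balancing moments: F × 3.5 = 413.3, giving F = 413.3 / 3.5 = 118 N.

F ≈ 118 N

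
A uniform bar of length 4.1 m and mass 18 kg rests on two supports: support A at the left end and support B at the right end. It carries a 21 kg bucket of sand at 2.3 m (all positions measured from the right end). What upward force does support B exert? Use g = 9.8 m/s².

R_B ≈ 179 N

Take moments about support A.
Beam weight: 18 × 9.8 = 176.4 N down at 2.05 m → arm 2.05 m, τ = 176.4 × 2.05 = 361.6 N·m clockwise.
Bucket of sand: 21 × 9.8 = 205.8 N down at 2.3 m → arm 1.8 m, τ = 205.8 × 1.8 = 370.4 N·m clockwise.
Net load moment about support A = 732 N·m clockwise.
Reaction R at support B is upward at 0 m, arm 4.1 m → moment R × 4.1 counterclockwise.
Setting net torque to zero: R × 4.1 = 732 → R = 179 N.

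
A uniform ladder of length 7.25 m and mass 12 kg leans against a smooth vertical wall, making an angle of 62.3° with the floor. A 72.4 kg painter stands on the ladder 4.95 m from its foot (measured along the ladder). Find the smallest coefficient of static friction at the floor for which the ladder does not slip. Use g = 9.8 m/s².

About the foot of the ladder:
Ladder weight 12×9.8 = 117.6 N acts at 3.625 m along the ladder; its horizontal arm is 3.625·cos62.3° = 1.685 m → τ = 198.2 N·m clockwise.
Painter: 72.4×9.8 = 709.5 N at 4.95 m → arm 2.301 m → τ = 1633 N·m clockwise.
Wall normal N acts horizontally at the top; its moment arm is the height L sinθ = 7.25·sin62.3° = 6.419 m, counterclockwise.
Setting net torque to zero: N × 6.419 = 1831 → N = 285.2 N.
ΣFx = 0 ⇒ f = N_wall = 285.2 N. ΣFy = 0 ⇒ N_floor = 827.1 N.
μ_min = f / N_floor = 285.2 / 827.1 = 0.345.

μ_min ≈ 0.345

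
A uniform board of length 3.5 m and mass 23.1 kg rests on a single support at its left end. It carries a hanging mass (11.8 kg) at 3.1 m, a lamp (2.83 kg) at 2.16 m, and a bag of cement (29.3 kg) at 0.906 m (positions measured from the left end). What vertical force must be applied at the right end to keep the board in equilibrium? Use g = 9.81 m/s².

F ≈ 307 N

Sum moments about the left end (the unknown pivot reaction has zero arm there).
Beam weight: 23.1 × 9.81 = 226.6 N down at 1.75 m → arm 1.75 m, τ = 226.6 × 1.75 = 396.6 N·m clockwise.
Hanging mass: 11.8 × 9.81 = 115.8 N down at 3.1 m → arm 3.1 m, τ = 115.8 × 3.1 = 359 N·m clockwise.
Lamp: 2.83 × 9.81 = 27.76 N down at 2.16 m → arm 2.16 m, τ = 27.76 × 2.16 = 59.96 N·m clockwise.
Bag of cement: 29.3 × 9.81 = 287.4 N down at 0.906 m → arm 0.906 m, τ = 287.4 × 0.906 = 260.4 N·m clockwise.
Net moment of the loads = 1076 N·m clockwise.
The upward force F acts at the right end, arm 3.5 m, giving F × 3.5 counterclockwise.
Balancing moments: F × 3.5 = 1076, giving F = 1076 / 3.5 = 307 N.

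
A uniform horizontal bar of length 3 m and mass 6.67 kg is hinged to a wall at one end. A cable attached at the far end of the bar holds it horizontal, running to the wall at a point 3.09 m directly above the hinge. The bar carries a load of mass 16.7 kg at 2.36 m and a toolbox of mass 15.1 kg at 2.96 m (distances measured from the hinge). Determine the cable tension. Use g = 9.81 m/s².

About the hinge:
Beam weight: 6.67 × 9.81 = 65.43 N down at 1.5 m → arm 1.5 m, τ = 65.43 × 1.5 = 98.15 N·m clockwise.
Load: 16.7 × 9.81 = 163.8 N down at 2.36 m → arm 2.36 m, τ = 163.8 × 2.36 = 386.6 N·m clockwise.
Toolbox: 15.1 × 9.81 = 148.1 N down at 2.96 m → arm 2.96 m, τ = 148.1 × 2.96 = 438.4 N·m clockwise.
Total clockwise load moment = 923.1 N·m.
The cable tension T acts at 3 m; only its component perpendicular to the bar, T sinθ, produces torque. sinθ = h/√(h²+d²) = 3.09/√(3.09²+3²) = 0.7175.
Στ = 0 ⇒ T × 3 × 0.7175 = 923.1 ⇒ T = 923.1 / 2.152 = 429 N.

T ≈ 429 N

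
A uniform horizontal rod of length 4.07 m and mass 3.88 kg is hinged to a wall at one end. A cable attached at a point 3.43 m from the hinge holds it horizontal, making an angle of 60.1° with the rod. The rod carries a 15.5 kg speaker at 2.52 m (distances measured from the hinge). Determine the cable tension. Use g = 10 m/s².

Choose the hinge as the axis so the unknown hinge reaction has zero arm there.
Beam weight: 3.88 × 10 = 38.8 N down at 2.035 m → arm 2.035 m, τ = 38.8 × 2.035 = 78.96 N·m clockwise.
Speaker: 15.5 × 10 = 155 N down at 2.52 m → arm 2.52 m, τ = 155 × 2.52 = 390.6 N·m clockwise.
Total clockwise load moment = 469.6 N·m.
The cable tension T acts at 3.43 m; only its component perpendicular to the rod, T sinθ, produces torque. sin 60.1° = 0.8669.
For rotational equilibrium, T × 3.43 × 0.8669 = 469.6, so T = 469.6 / 2.973 = 158 N.

T ≈ 158 N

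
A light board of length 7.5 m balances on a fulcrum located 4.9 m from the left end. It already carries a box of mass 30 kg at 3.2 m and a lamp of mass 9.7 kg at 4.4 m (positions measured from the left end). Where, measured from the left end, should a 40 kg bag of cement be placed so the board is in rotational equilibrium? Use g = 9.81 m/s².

x ≈ 6.3 m from the left end

Sum moments about the fulcrum (at 4.9 m from the left end) (the support reaction has zero arm there).
Box: 30 × 9.81 = 294.3 N down at 3.2 m → arm 1.7 m, τ = 294.3 × 1.7 = 500.3 N·m counterclockwise.
Lamp: 9.7 × 9.81 = 95.16 N down at 4.4 m → arm 0.5 m, τ = 95.16 × 0.5 = 47.58 N·m counterclockwise.
Net moment of existing loads = 547.9 N·m counterclockwise.
The bag of cement weighs 40 × 9.81 = 392.4 N and must supply an equal clockwise moment, so its lever arm about the fulcrum is 547.9 / 392.4 = 1.4 m.
That puts it at 4.9 + 1.4 = 6.3 m from the left end.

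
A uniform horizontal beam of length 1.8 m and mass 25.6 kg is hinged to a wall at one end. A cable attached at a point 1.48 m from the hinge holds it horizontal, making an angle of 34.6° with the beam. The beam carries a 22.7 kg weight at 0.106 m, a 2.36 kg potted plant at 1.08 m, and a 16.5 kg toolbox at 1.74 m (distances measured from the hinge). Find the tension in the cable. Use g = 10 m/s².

Taking torques about the hinge:
Beam weight: 25.6 × 10 = 256 N down at 0.9 m → arm 0.9 m, τ = 256 × 0.9 = 230.4 N·m clockwise.
Weight: 22.7 × 10 = 227 N down at 0.106 m → arm 0.106 m, τ = 227 × 0.106 = 24.06 N·m clockwise.
Potted plant: 2.36 × 10 = 23.6 N down at 1.08 m → arm 1.08 m, τ = 23.6 × 1.08 = 25.49 N·m clockwise.
Toolbox: 16.5 × 10 = 165 N down at 1.74 m → arm 1.74 m, τ = 165 × 1.74 = 287.1 N·m clockwise.
Total clockwise load moment = 567 N·m.
The cable tension T acts at 1.48 m; only its component perpendicular to the beam, T sinθ, produces torque. sin 34.6° = 0.5678.
Στ = 0 ⇒ T × 1.48 × 0.5678 = 567 ⇒ T = 567 / 0.8403 = 675 N.

T ≈ 675 N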